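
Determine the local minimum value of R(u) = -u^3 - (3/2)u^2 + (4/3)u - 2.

-110/27

R'(u) = -3u^2 - 3u + 4/3 = 0 at u = -4/3, 1/3.
R''(u) = -6u - 3. R''(-4/3) = 5 > 0 ⇒ local minimum; R''(1/3) = -5 < 0 ⇒ local maximum.
So the local minimum value is R(-4/3) = -110/27.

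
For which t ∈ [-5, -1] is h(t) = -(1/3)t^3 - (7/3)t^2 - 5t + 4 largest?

Differentiating, h'(t) = -t^2 - (14/3)t - 5; which vanishes at t = -3 and t = -5/3.
Compare values at every candidate in [-5, -1]: h(-5) = 37/3; h(-3) = 7; h(-5/3) = 599/81; h(-1) = 7.
So the maximum is h(-5) = 37/3.

-5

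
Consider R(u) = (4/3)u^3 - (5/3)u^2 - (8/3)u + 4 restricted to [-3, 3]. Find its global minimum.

The derivative is 4u^2 - (10/3)u - 8/3, which vanishes at u = -1/2 and u = 4/3.
Candidates: R(-3) = -39; R(-1/2) = 19/4; R(4/3) = 52/81; R(3) = 17.
The minimum over the interval is -39, attained at u = -3.

-39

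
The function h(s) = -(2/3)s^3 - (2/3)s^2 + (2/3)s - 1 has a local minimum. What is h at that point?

-5/3

h'(s) = -2s^2 - (4/3)s + 2/3 = 0 at s = -1, 1/3.
h''(s) = -4s - 4/3. h''(-1) = 8/3 > 0 ⇒ local minimum; h''(1/3) = -8/3 < 0 ⇒ local maximum.
So the local minimum value is h(-1) = -5/3.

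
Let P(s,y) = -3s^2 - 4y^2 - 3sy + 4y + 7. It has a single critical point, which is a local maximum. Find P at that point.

107/13

∂P/∂s = -6s - 3y = 0 and ∂P/∂y = -3s - 8y + 4 = 0, so (s, y) = (-4/13, 8/13).
The Hessian has P_{ss} = -6, P_{yy} = -8, P_{sy} = -3, giving D = 39 > 0 with P_{ss} < 0, so the point is a local maximum.
P(-4/13, 8/13) = 107/13.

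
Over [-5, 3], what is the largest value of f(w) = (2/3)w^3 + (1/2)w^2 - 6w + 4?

Differentiating, f'(w) = 2w^2 + w - 6; which vanishes at w = -2 and w = 3/2.
Candidates: f(-5) = -221/6; f(-2) = 38/3; f(3/2) = -13/8; f(3) = 17/2.
So the maximum is f(-2) = 38/3.

38/3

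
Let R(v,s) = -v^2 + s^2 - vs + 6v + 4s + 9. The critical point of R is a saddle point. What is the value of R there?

∂R/∂v = -2v - s + 6 = 0 and ∂R/∂s = -v + 2s + 4 = 0, so (v, s) = (16/5, -2/5).
The Hessian has R_{vv} = -2, R_{ss} = 2, R_{vs} = -1, giving D = -5 < 0, so the point is a saddle point.
R(16/5, -2/5) = 89/5.

89/5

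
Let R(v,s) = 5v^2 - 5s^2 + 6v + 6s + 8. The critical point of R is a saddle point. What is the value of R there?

∂R/∂v = 10v + 6 = 0 and ∂R/∂s = -10s + 6 = 0, so (v, s) = (-3/5, 3/5).
The Hessian has R_{vv} = 10, R_{ss} = -10, R_{vs} = 0, giving D = -100 < 0, so the point is a saddle point.
R(-3/5, 3/5) = 8.

8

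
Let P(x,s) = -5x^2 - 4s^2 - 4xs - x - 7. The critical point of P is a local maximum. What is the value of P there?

-111/16

∂P/∂x = -10x - 4s - 1 = 0 and ∂P/∂s = -4x - 8s = 0, so (x, s) = (-1/8, 1/16).
The Hessian has P_{xx} = -10, P_{ss} = -8, P_{xs} = -4, giving D = 64 > 0 with P_{xx} < 0, so the point is a local maximum.
P(-1/8, 1/16) = -111/16.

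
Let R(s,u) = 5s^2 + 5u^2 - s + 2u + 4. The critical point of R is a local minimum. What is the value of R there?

15/4

∂R/∂s = 10s - 1 = 0 and ∂R/∂u = 10u + 2 = 0, so (s, u) = (1/10, -1/5).
The Hessian has R_{ss} = 10, R_{uu} = 10, R_{su} = 0, giving D = 100 > 0 with R_{ss} > 0, so the point is a local minimum.
R(1/10, -1/5) = 15/4.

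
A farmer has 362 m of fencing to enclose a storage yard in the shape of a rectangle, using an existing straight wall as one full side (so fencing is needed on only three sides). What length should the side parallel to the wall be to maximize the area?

181

Let the sides perpendicular to the wall have length x and the parallel side y, so 2x + y = 362 and the area is A = xy = x(362 − 2x).
A'(x) = 362 − 4x = 0 gives x = 181/2, and A''(x) = −4 < 0 confirms a maximum.
Then y = 362 − 2·181/2 = 181 and A = 32761/2.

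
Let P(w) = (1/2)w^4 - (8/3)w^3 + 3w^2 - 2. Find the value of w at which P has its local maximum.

Critical points: P'(w) = 2w^3 - 8w^2 + 6w vanishes at w = 0, 1, 3.
Since P''(w) = 6w^2 - 16w + 6, we get P''(0) = 6 > 0 ⇒ local minimum; P''(1) = -4 < 0 ⇒ local maximum; P''(3) = 12 > 0 ⇒ local minimum.
So the local maximum value is P(1) = -7/6.

1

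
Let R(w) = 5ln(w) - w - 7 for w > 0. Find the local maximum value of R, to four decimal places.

-3.9528

R'(w) = 5/w − 1 = 0 gives w = 5.
R''(w) = -5/w², which is negative for w > 0, so this is a local maximum.
R(5) = 5·ln(5) - 5 - 7 ≈ -3.9528.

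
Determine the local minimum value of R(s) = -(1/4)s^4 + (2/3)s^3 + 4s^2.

0

R'(s) = -s^3 + 2s^2 + 8s. Setting R'(s) = 0 gives s ∈ {-2, 0, 4}.
R''(s) = -3s^2 + 4s + 8. R''(-2) = -12 < 0 ⇒ local maximum; R''(0) = 8 > 0 ⇒ local minimum; R''(4) = -24 < 0 ⇒ local maximum.
The local minimum is R(0) = 0.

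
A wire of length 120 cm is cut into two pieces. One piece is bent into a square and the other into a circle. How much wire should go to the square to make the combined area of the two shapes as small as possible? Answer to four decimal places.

67.2119

Let x be the length used for the square. Square side x/4; circle radius (120−x)/(2π).
A(x) = (x/4)² + π·((120−x)/(2π))² = x²/16 + (120−x)²/(4π) for 0 ≤ x ≤ 120. A'(x) = x/8 − (120−x)/(2π) = 0 gives x = 4·120/(π+4) ≈ 67.2119.
A'' = 1/8 + 1/(2π) > 0, so this gives the minimum combined area; x ≈ 67.2119 cm to the square.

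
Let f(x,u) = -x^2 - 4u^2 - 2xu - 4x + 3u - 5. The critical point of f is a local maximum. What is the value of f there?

∂f/∂x = -2x - 2u - 4 = 0 and ∂f/∂u = -2x - 8u + 3 = 0, so (x, u) = (-19/6, 7/6).
The Hessian has f_{xx} = -2, f_{uu} = -8, f_{xu} = -2, giving D = 12 > 0 with f_{xx} < 0, so the point is a local maximum.
f(-19/6, 7/6) = 37/12.

37/12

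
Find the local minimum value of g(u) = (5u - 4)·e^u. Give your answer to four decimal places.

g'(u) = 5·e^u + (5u - 4)·1·e^u = (5u + 1)·e^u. Since e^u > 0, the only critical point is u = -1/5.
g''(-1/5) has the same sign as 5 > 0, so this is a local minimum.
g(-1/5) = (-5)·e^(-1/5) ≈ -4.0937.

-4.0937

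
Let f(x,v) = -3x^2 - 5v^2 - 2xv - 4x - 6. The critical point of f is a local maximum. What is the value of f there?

∂f/∂x = -6x - 2v - 4 = 0 and ∂f/∂v = -2x - 10v = 0, so (x, v) = (-5/7, 1/7).
The Hessian has f_{xx} = -6, f_{vv} = -10, f_{xv} = -2, giving D = 56 > 0 with f_{xx} < 0, so the point is a local maximum.
f(-5/7, 1/7) = -32/7.

-32/7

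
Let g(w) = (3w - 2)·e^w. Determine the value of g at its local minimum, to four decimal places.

g'(w) = 3·e^w + (3w - 2)·1·e^w = (3w + 1)·e^w. Since e^w > 0, the only critical point is w = -1/3.
g''(-1/3) has the same sign as 3 > 0, so this is a local minimum.
g(-1/3) = (-3)·e^(-1/3) ≈ -2.1496.

-2.1496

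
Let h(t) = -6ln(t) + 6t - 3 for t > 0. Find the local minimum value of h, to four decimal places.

3.0000

h'(t) = -6/t + 6 = 0 gives t = 1.
h''(t) = 6/t², which is positive for t > 0, so this is a local minimum.
h(1) = -6·ln(1) + 6 - 3 ≈ 3.0000.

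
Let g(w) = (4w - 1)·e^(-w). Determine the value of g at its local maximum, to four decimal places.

By the product rule, g'(w) = (-4w + 5)·e^(-w). Since e^(-w) > 0, the only critical point is w = 5/4.
g''(5/4) has the same sign as -4 < 0, so this is a local maximum.
g(5/4) = (4)·e^(-5/4) ≈ 1.1460.

1.1460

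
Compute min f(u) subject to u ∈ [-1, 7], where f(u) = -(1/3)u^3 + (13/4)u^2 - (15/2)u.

-91/12

The derivative is -u^2 + (13/2)u - 15/2, which vanishes at u = 3/2 and u = 5.
Candidates: f(-1) = 133/12; f(3/2) = -81/16; f(5) = 25/12; f(7) = -91/12.
So the minimum is f(7) = -91/12.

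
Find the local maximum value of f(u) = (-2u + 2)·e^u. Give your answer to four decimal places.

2.0000

By the product rule, f'(u) = (-2u)·e^u. Since e^u > 0, the only critical point is u = 0.
f''(0) has the same sign as -2 < 0, so this is a local maximum.
f(0) = (2)·e^(0) ≈ 2.0000.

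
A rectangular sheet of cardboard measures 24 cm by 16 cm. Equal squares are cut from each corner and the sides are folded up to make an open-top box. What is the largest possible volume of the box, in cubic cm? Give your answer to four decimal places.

540.8286

With cut size x, the volume is V(x) = x(24 − 2x)(16 − 2x) for 0 < x < 8.
V'(x) = 12x^2 − 160x + 384. Setting V'(x) = 0 gives x ≈ 3.1390 (the root in (0, 8)).
V''(x) = 24x − 160 is negative there, so this is the maximum; V ≈ 540.8286.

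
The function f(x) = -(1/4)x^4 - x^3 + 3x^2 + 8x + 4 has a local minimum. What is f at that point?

f'(x) = -x^3 - 3x^2 + 6x + 8 = 0 at x = -4, -1, 2.
Since f''(x) = -3x^2 - 6x + 6, we get f''(-4) = -18 < 0 ⇒ local maximum; f''(-1) = 9 > 0 ⇒ local minimum; f''(2) = -18 < 0 ⇒ local maximum.
The local minimum is f(-1) = -1/4.

-1/4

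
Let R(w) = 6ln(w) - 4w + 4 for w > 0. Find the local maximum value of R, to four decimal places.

0.4328

R'(w) = 6/w − 4 = 0 gives w = 3/2.
R''(w) = -6/w², which is negative for w > 0, so this is a local maximum.
R(3/2) = 6·ln(3/2) - 6 + 4 ≈ 0.4328.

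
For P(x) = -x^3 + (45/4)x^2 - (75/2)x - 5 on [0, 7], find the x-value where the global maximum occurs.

Differentiating, P'(x) = -3x^2 + (45/2)x - 75/2; which vanishes at x = 5/2 and x = 5.
Candidates: P(0) = -5, P(5/2) = -705/16, P(5) = -145/4, P(7) = -237/4.
The maximum over the interval is -5, attained at x = 0.

0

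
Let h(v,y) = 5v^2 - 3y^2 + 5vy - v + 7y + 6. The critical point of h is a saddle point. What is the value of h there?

∂h/∂v = 10v + 5y - 1 = 0 and ∂h/∂y = 5v - 6y + 7 = 0, so (v, y) = (-29/85, 15/17).
The Hessian has h_{vv} = 10, h_{yy} = -6, h_{vy} = 5, giving D = -85 < 0, so the point is a saddle point.
h(-29/85, 15/17) = 787/85.

787/85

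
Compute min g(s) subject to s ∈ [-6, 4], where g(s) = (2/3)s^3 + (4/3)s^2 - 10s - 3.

-39

Differentiating, g'(s) = 2s^2 + (8/3)s - 10; which vanishes at s = -3 and s = 5/3.
Candidates: g(-6) = -39,  g(-3) = 21,  g(5/3) = -1043/81,  g(4) = 21.
So the minimum is g(-6) = -39.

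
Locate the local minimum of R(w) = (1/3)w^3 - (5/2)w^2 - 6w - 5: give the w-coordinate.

R'(w) = w^2 - 5w - 6. Setting R'(w) = 0 gives w ∈ {-1, 6}.
Since R''(w) = 2w - 5, we get R''(-1) = -7 < 0 ⇒ local maximum; R''(6) = 7 > 0 ⇒ local minimum.
So the local minimum value is R(6) = -59.

6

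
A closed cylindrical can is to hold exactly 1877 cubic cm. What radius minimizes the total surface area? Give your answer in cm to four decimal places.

6.6849

With radius r and height h, πr²h = 1877 so h = 1877/(πr²), and S(r) = 2πr² + 2πrh = 2πr² + 2·1877/r.
S'(r) = 4πr − 2·1877/r² = 0 ⇒ r³ = 1877/(2π), so r ≈ 6.6849 and h = 2r ≈ 13.3698.
S''(r) = 4π + 4·1877/r³ > 0, so this is the minimum; S ≈ 842.3464.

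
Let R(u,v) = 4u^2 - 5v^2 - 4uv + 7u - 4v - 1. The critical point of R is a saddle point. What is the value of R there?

∂R/∂u = 8u - 4v + 7 = 0 and ∂R/∂v = -4u - 10v - 4 = 0, so (u, v) = (-43/48, -1/24).
The Hessian has R_{uu} = 8, R_{vv} = -10, R_{uv} = -4, giving D = -96 < 0, so the point is a saddle point.
R(-43/48, -1/24) = -389/96.

-389/96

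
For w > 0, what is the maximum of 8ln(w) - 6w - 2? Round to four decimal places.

-7.6985

h'(w) = 8/w − 6 = 0 gives w = 4/3.
h''(w) = -8/w², which is negative for w > 0, so this is a local maximum.
h(4/3) = 8·ln(4/3) - 8 - 2 ≈ -7.6985.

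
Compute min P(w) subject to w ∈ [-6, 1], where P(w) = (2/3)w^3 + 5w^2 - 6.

-6

P'(w) = 2w^2 + 10w, which vanishes at w = -5 and w = 0.
Candidates: P(-6) = 30,  P(-5) = 107/3,  P(0) = -6,  P(1) = -1/3.
Hence the absolute minimum is -6 at w = 0.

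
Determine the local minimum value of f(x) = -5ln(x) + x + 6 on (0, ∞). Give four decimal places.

f'(x) = -5/x + 1 = 0 gives x = 5.
f''(x) = 5/x², which is positive for x > 0, so this is a local minimum.
f(5) = -5·ln(5) + 5 + 6 ≈ 2.9528.

2.9528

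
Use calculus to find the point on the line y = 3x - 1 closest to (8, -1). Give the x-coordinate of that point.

4/5

Minimize D(x)^2 = (x - 8)^2 + (3x)^2.
d/dx[D^2] = 2(x - 8) + 2·3·(3x) = 0 ⇒ x = 4/5.
Then y = 7/5 and the distance is √(288/5) ≈ 7.5895.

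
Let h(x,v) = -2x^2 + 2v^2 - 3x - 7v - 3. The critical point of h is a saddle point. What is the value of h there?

∂h/∂x = -4x - 3 = 0 and ∂h/∂v = 4v - 7 = 0, so (x, v) = (-3/4, 7/4).
The Hessian has h_{xx} = -4, h_{vv} = 4, h_{xv} = 0, giving D = -16 < 0, so the point is a saddle point.
h(-3/4, 7/4) = -8.

-8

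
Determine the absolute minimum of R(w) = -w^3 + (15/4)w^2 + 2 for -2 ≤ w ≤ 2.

2

The derivative is -3w^2 + (15/2)w, whose only zero in [-2, 2] is w = 0.
Evaluating at the critical points and endpoints: R(-2) = 25; R(0) = 2; R(2) = 9.
So the minimum is R(0) = 2.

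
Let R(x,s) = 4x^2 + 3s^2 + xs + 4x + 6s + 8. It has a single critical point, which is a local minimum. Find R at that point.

∂R/∂x = 8x + s + 4 = 0 and ∂R/∂s = x + 6s + 6 = 0, so (x, s) = (-18/47, -44/47).
The Hessian has R_{xx} = 8, R_{ss} = 6, R_{xs} = 1, giving D = 47 > 0 with R_{xx} > 0, so the point is a local minimum.
R(-18/47, -44/47) = 208/47.

208/47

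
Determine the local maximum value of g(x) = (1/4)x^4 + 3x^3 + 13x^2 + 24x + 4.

-47/4

g'(x) = x^3 + 9x^2 + 26x + 24 = 0 at x = -4, -3, -2.
g''(x) = 3x^2 + 18x + 26. g''(-4) = 2 > 0 ⇒ local minimum; g''(-3) = -1 < 0 ⇒ local maximum; g''(-2) = 2 > 0 ⇒ local minimum.
So the local maximum value is g(-3) = -47/4.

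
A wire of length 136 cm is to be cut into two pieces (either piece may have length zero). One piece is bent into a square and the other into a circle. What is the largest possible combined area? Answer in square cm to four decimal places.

Let x be the length used for the square. Square side x/4; circle radius (136−x)/(2π).
A(x) = (x/4)² + π·((136−x)/(2π))² = x²/16 + (136−x)²/(4π) for 0 ≤ x ≤ 136. A'(x) = x/8 − (136−x)/(2π) = 0 gives x = 4·136/(π+4) ≈ 76.1735.
A'' > 0, so the interior critical point is a minimum; the maximum is at an endpoint. A(0) = 1471.8649 and A(136) = 1156.0000, so the largest area is 1471.8649.

1471.8649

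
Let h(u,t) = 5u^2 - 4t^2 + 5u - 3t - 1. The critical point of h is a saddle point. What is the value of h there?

∂h/∂u = 10u + 5 = 0 and ∂h/∂t = -8t - 3 = 0, so (u, t) = (-1/2, -3/8).
The Hessian has h_{uu} = 10, h_{tt} = -8, h_{ut} = 0, giving D = -80 < 0, so the point is a saddle point.
h(-1/2, -3/8) = -27/16.

-27/16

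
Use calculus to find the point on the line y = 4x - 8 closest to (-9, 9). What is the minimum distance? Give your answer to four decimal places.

12.8544

Minimize D(x)^2 = (x + 9)^2 + (4x - 17)^2.
d/dx[D^2] = 2(x + 9) + 2·4·(4x - 17) = 0 ⇒ x = 59/17.
Then y = 100/17 and the distance is √(2809/17) ≈ 12.8544.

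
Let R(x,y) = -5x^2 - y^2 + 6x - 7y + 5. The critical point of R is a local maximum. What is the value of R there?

381/20

∂R/∂x = -10x + 6 = 0 and ∂R/∂y = -2y - 7 = 0, so (x, y) = (3/5, -7/2).
The Hessian has R_{xx} = -10, R_{yy} = -2, R_{xy} = 0, giving D = 20 > 0 with R_{xx} < 0, so the point is a local maximum.
R(3/5, -7/2) = 381/20.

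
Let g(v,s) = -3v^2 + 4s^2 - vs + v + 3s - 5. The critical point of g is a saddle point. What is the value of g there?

∂g/∂v = -6v - s + 1 = 0 and ∂g/∂s = -v + 8s + 3 = 0, so (v, s) = (11/49, -17/49).
The Hessian has g_{vv} = -6, g_{ss} = 8, g_{vs} = -1, giving D = -49 < 0, so the point is a saddle point.
g(11/49, -17/49) = -265/49.

-265/49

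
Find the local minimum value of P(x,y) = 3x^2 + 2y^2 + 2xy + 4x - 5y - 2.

∂P/∂x = 6x + 2y + 4 = 0 and ∂P/∂y = 2x + 4y - 5 = 0, so (x, y) = (-13/10, 19/10).
The Hessian has P_{xx} = 6, P_{yy} = 4, P_{xy} = 2, giving D = 20 > 0 with P_{xx} > 0, so the point is a local minimum.
P(-13/10, 19/10) = -187/20.

-187/20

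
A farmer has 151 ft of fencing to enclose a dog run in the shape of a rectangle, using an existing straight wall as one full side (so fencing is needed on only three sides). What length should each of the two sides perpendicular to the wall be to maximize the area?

151/4

Let the sides perpendicular to the wall have length x and the parallel side y, so 2x + y = 151 and the area is A = xy = x(151 − 2x).
A'(x) = 151 − 4x = 0 gives x = 151/4, and A''(x) = −4 < 0 confirms a maximum.
Then y = 151 − 2·151/4 = 151/2 and A = 22801/8.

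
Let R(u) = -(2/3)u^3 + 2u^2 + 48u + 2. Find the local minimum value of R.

Critical points: R'(u) = -2u^2 + 4u + 48 vanishes at u = -4, 6.
Second-derivative test with R''(u) = -4u + 4: R''(-4) = 20 > 0 ⇒ local minimum; R''(6) = -20 < 0 ⇒ local maximum.
So the local minimum value is R(-4) = -346/3.

-346/3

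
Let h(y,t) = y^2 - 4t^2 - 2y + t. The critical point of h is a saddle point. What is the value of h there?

-15/16

∂h/∂y = 2y - 2 = 0 and ∂h/∂t = -8t + 1 = 0, so (y, t) = (1, 1/8).
The Hessian has h_{yy} = 2, h_{tt} = -8, h_{yt} = 0, giving D = -16 < 0, so the point is a saddle point.
h(1, 1/8) = -15/16.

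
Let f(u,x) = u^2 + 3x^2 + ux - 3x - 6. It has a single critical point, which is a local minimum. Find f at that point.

∂f/∂u = 2u + x = 0 and ∂f/∂x = u + 6x - 3 = 0, so (u, x) = (-3/11, 6/11).
The Hessian has f_{uu} = 2, f_{xx} = 6, f_{ux} = 1, giving D = 11 > 0 with f_{uu} > 0, so the point is a local minimum.
f(-3/11, 6/11) = -75/11.

-75/11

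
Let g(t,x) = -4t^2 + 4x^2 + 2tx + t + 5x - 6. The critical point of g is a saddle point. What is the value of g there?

-257/34

∂g/∂t = -8t + 2x + 1 = 0 and ∂g/∂x = 2t + 8x + 5 = 0, so (t, x) = (-1/34, -21/34).
The Hessian has g_{tt} = -8, g_{xx} = 8, g_{tx} = 2, giving D = -68 < 0, so the point is a saddle point.
g(-1/34, -21/34) = -257/34.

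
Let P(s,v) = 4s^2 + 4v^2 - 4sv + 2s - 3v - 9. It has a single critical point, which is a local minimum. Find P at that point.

∂P/∂s = 8s - 4v + 2 = 0 and ∂P/∂v = -4s + 8v - 3 = 0, so (s, v) = (-1/12, 1/3).
The Hessian has P_{ss} = 8, P_{vv} = 8, P_{sv} = -4, giving D = 48 > 0 with P_{ss} > 0, so the point is a local minimum.
P(-1/12, 1/3) = -115/12.

-115/12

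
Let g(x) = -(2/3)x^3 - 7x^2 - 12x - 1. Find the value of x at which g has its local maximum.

g'(x) = -2x^2 - 14x - 12 = 0 at x = -6, -1.
Second-derivative test with g''(x) = -4x - 14: g''(-6) = 10 > 0 ⇒ local minimum; g''(-1) = -10 < 0 ⇒ local maximum.
Thus g has its local maximum at x = -1, with value 14/3.

-1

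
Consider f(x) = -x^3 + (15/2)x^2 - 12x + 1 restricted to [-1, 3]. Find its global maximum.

The derivative is -3x^2 + 15x - 12, whose only zero in [-1, 3] is x = 1.
Compare values at every candidate in [-1, 3]: f(-1) = 43/2; f(1) = -9/2; f(3) = 11/2.
Hence the absolute maximum is 43/2 at x = -1.

43/2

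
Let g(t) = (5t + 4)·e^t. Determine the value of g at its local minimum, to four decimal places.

-0.8265

By the product rule, g'(t) = (5t + 9)·e^t. Since e^t > 0, the only critical point is t = -9/5.
g''(-9/5) has the same sign as 5 > 0, so this is a local minimum.
g(-9/5) = (-5)·e^(-9/5) ≈ -0.8265.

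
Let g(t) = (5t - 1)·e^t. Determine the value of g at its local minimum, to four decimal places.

-2.2466

Differentiating with the product rule gives g'(t) = (5t + 4)·e^t. Since e^t > 0, the only critical point is t = -4/5.
g''(-4/5) has the same sign as 5 > 0, so this is a local minimum.
g(-4/5) = (-5)·e^(-4/5) ≈ -2.2466.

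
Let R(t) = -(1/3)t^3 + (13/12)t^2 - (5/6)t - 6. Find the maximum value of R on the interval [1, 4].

The derivative is -t^2 + (13/6)t - 5/6, whose only zero in [1, 4] is t = 5/3.
Compare values at every candidate in [1, 4]: R(1) = -73/12,  R(5/3) = -1919/324,  R(4) = -40/3.
Hence the absolute maximum is -1919/324 at t = 5/3.

-1919/324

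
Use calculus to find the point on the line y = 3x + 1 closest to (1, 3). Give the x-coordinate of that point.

Minimize D(x)^2 = (x - 1)^2 + (3x - 2)^2.
d/dx[D^2] = 2(x - 1) + 2·3·(3x - 2) = 0 ⇒ x = 7/10.
Then y = 31/10 and the distance is √(1/10) ≈ 0.3162.

7/10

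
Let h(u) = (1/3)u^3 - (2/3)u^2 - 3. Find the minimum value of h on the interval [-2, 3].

h'(u) = u^2 - (4/3)u, which vanishes at u = 0 and u = 4/3.
Compare values at every candidate in [-2, 3]: h(-2) = -25/3,  h(0) = -3,  h(4/3) = -275/81,  h(3) = 0.
Hence the absolute minimum is -25/3 at u = -2.

-25/3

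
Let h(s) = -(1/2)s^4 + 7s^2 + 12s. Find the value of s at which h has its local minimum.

-1

h'(s) = -2s^3 + 14s + 12. Setting h'(s) = 0 gives s ∈ {-2, -1, 3}.
Since h''(s) = -6s^2 + 14, we get h''(-2) = -10 < 0 ⇒ local maximum; h''(-1) = 8 > 0 ⇒ local minimum; h''(3) = -40 < 0 ⇒ local maximum.
The local minimum is h(-1) = -11/2.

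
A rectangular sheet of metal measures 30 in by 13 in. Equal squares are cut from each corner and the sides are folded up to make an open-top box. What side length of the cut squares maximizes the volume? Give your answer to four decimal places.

2.8237

With cut size x, the volume is V(x) = x(30 − 2x)(13 − 2x) for 0 < x < 6.5.
V'(x) = 12x^2 − 172x + 390. Setting V'(x) = 0 gives x ≈ 2.8237 (the root in (0, 6.5)).
V''(x) = 24x − 172 is negative there, so this is the maximum; V ≈ 505.5974.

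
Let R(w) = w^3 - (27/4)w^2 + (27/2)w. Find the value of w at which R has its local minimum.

3

R'(w) = 3w^2 - (27/2)w + 27/2 = 0 at w = 3/2, 3.
Second-derivative test with R''(w) = 6w - 27/2: R''(3/2) = -9/2 < 0 ⇒ local maximum; R''(3) = 9/2 > 0 ⇒ local minimum.
Thus R has its local minimum at w = 3, with value 27/4.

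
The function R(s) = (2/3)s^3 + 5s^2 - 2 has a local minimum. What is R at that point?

-2

R'(s) = 2s^2 + 10s = 0 at s = -5, 0.
Second-derivative test with R''(s) = 4s + 10: R''(-5) = -10 < 0 ⇒ local maximum; R''(0) = 10 > 0 ⇒ local minimum.
So the local minimum value is R(0) = -2.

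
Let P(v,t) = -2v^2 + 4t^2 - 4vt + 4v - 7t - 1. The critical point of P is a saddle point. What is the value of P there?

∂P/∂v = -4v - 4t + 4 = 0 and ∂P/∂t = -4v + 8t - 7 = 0, so (v, t) = (1/12, 11/12).
The Hessian has P_{vv} = -4, P_{tt} = 8, P_{vt} = -4, giving D = -48 < 0, so the point is a saddle point.
P(1/12, 11/12) = -97/24.

-97/24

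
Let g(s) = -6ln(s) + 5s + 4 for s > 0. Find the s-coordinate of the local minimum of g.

6/5

g'(s) = -6/s + 5 = 0 gives s = 6/5.
g''(s) = 6/s², which is positive for s > 0, so this is a local minimum.
g(6/5) = -6·ln(6/5) + 6 + 4 ≈ 8.9061.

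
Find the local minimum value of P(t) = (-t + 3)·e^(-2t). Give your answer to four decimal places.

Differentiating with the product rule gives P'(t) = (2t - 7)·e^(-2t). Since e^(-2t) > 0, the only critical point is t = 7/2.
P''(7/2) has the same sign as 2 > 0, so this is a local minimum.
P(7/2) = (-1/2)·e^(-7) ≈ -0.0005.

-0.0005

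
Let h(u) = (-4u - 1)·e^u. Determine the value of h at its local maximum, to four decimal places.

1.1460

By the product rule, h'(u) = (-4u - 5)·e^u. Since e^u > 0, the only critical point is u = -5/4.
h''(-5/4) has the same sign as -4 < 0, so this is a local maximum.
h(-5/4) = (4)·e^(-5/4) ≈ 1.1460.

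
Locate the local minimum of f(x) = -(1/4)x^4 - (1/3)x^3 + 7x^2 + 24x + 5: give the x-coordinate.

-2

Critical points: f'(x) = -x^3 - x^2 + 14x + 24 vanishes at x = -3, -2, 4.
f''(x) = -3x^2 - 2x + 14. f''(-3) = -7 < 0 ⇒ local maximum; f''(-2) = 6 > 0 ⇒ local minimum; f''(4) = -42 < 0 ⇒ local maximum.
Thus f has its local minimum at x = -2, with value -49/3.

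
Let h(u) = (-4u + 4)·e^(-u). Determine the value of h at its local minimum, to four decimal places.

By the product rule, h'(u) = (4u - 8)·e^(-u). Since e^(-u) > 0, the only critical point is u = 2.
h''(2) has the same sign as 4 > 0, so this is a local minimum.
h(2) = (-4)·e^(-2) ≈ -0.5413.

-0.5413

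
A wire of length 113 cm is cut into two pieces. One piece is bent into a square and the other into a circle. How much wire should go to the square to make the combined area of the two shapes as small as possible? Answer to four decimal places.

63.2912

Let x be the length used for the square. Square side x/4; circle radius (113−x)/(2π).
A(x) = (x/4)² + π·((113−x)/(2π))² = x²/16 + (113−x)²/(4π) for 0 ≤ x ≤ 113. A'(x) = x/8 − (113−x)/(2π) = 0 gives x = 4·113/(π+4) ≈ 63.2912.
A'' = 1/8 + 1/(2π) > 0, so this gives the minimum combined area; x ≈ 63.2912 cm to the square.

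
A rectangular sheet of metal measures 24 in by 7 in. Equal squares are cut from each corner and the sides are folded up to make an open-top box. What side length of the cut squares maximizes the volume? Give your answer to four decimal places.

With cut size x, the volume is V(x) = x(24 − 2x)(7 − 2x) for 0 < x < 3.5.
V'(x) = 12x^2 − 124x + 168. Setting V'(x) = 0 gives x ≈ 1.6037 (the root in (0, 3.5)).
V''(x) = 24x − 124 is negative there, so this is the maximum; V ≈ 126.4646.

1.6037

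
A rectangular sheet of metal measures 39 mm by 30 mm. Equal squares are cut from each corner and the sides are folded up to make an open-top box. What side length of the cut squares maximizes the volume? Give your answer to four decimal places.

5.6051

With cut size x, the volume is V(x) = x(39 − 2x)(30 − 2x) for 0 < x < 15.
V'(x) = 12x^2 − 276x + 1170. Setting V'(x) = 0 gives x ≈ 5.6051 (the root in (0, 15)).
V''(x) = 24x − 276 is negative there, so this is the maximum; V ≈ 2926.7858.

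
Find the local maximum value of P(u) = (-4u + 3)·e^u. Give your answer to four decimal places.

Differentiating with the product rule gives P'(u) = (-4u - 1)·e^u. Since e^u > 0, the only critical point is u = -1/4.
P''(-1/4) has the same sign as -4 < 0, so this is a local maximum.
P(-1/4) = (4)·e^(-1/4) ≈ 3.1152.

3.1152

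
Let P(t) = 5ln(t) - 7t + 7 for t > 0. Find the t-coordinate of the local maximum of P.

P'(t) = 5/t − 7 = 0 gives t = 5/7.
P''(t) = -5/t², which is negative for t > 0, so this is a local maximum.
P(5/7) = 5·ln(5/7) - 5 + 7 ≈ 0.3176.

5/7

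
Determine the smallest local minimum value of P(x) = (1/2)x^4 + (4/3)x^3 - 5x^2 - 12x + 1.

Critical points: P'(x) = 2x^3 + 4x^2 - 10x - 12 vanishes at x = -3, -1, 2.
P''(x) = 6x^2 + 8x - 10. P''(-3) = 20 > 0 ⇒ local minimum; P''(-1) = -12 < 0 ⇒ local maximum; P''(2) = 30 > 0 ⇒ local minimum.
The smallest local minimum is P(2) = -73/3.

-73/3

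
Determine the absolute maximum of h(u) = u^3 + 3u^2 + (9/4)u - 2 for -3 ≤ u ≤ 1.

The derivative is 3u^2 + 6u + 9/4, which vanishes at u = -3/2 and u = -1/2.
Evaluating at the critical points and endpoints: h(-3) = -35/4; h(-3/2) = -2; h(-1/2) = -5/2; h(1) = 17/4.
The maximum over the interval is 17/4, attained at u = 1.

17/4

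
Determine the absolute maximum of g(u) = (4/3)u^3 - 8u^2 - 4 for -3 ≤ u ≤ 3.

The derivative is 4u^2 - 16u, whose only zero in [-3, 3] is u = 0.
Evaluating at the critical points and endpoints: g(-3) = -112; g(0) = -4; g(3) = -40.
Hence the absolute maximum is -4 at u = 0.

-4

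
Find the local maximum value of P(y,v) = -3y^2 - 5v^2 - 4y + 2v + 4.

83/15

∂P/∂y = -6y - 4 = 0 and ∂P/∂v = -10v + 2 = 0, so (y, v) = (-2/3, 1/5).
The Hessian has P_{yy} = -6, P_{vv} = -10, P_{yv} = 0, giving D = 60 > 0 with P_{yy} < 0, so the point is a local maximum.
P(-2/3, 1/5) = 83/15.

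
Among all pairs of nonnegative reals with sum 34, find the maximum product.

With x + y = 34, the product is P(x) = x(34 − x).
P'(x) = 34 − 2x = 0 gives x = 17; P'' = −2 < 0, so this is the maximum.
P = 17·17 = 289.

289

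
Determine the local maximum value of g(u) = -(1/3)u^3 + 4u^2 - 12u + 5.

g'(u) = -u^2 + 8u - 12 = 0 at u = 2, 6.
Since g''(u) = -2u + 8, we get g''(2) = 4 > 0 ⇒ local minimum; g''(6) = -4 < 0 ⇒ local maximum.
So the local maximum value is g(6) = 5.

5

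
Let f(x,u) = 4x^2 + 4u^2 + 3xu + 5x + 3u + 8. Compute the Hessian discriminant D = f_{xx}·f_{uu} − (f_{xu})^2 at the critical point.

55

∂f/∂x = 8x + 3u + 5 = 0 and ∂f/∂u = 3x + 8u + 3 = 0, so (x, u) = (-31/55, -9/55).
The Hessian has f_{xx} = 8, f_{uu} = 8, f_{xu} = 3, giving D = 55 > 0 with f_{xx} > 0, so the point is a local minimum.
D = (8)·(8) − (3)^2 = 55.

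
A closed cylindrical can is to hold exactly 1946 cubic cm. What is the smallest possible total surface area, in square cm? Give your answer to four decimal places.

862.8655

With radius r and height h, πr²h = 1946 so h = 1946/(πr²), and S(r) = 2πr² + 2πrh = 2πr² + 2·1946/r.
S'(r) = 4πr − 2·1946/r² = 0 ⇒ r³ = 1946/(2π), so r ≈ 6.7658 and h = 2r ≈ 13.5317.
S''(r) = 4π + 4·1946/r³ > 0, so this is the minimum; S ≈ 862.8655.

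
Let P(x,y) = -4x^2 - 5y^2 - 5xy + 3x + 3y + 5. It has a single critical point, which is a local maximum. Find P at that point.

∂P/∂x = -8x - 5y + 3 = 0 and ∂P/∂y = -5x - 10y + 3 = 0, so (x, y) = (3/11, 9/55).
The Hessian has P_{xx} = -8, P_{yy} = -10, P_{xy} = -5, giving D = 55 > 0 with P_{xx} < 0, so the point is a local maximum.
P(3/11, 9/55) = 311/55.

311/55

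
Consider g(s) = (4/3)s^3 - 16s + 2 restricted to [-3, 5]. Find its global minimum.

-58/3

g'(s) = 4s^2 - 16, which vanishes at s = -2 and s = 2.
Candidates: g(-3) = 14; g(-2) = 70/3; g(2) = -58/3; g(5) = 266/3.
Hence the absolute minimum is -58/3 at s = 2.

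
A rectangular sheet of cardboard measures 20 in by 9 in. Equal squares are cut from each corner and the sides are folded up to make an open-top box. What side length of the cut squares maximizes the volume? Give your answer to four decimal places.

With cut size x, the volume is V(x) = x(20 − 2x)(9 − 2x) for 0 < x < 4.5.
V'(x) = 12x^2 − 116x + 180. Setting V'(x) = 0 gives x ≈ 1.9418 (the root in (0, 4.5)).
V''(x) = 24x − 116 is negative there, so this is the maximum; V ≈ 160.1168.

1.9418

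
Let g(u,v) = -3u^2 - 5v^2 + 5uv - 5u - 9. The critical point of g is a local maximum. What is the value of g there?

∂g/∂u = -6u + 5v - 5 = 0 and ∂g/∂v = 5u - 10v = 0, so (u, v) = (-10/7, -5/7).
The Hessian has g_{uu} = -6, g_{vv} = -10, g_{uv} = 5, giving D = 35 > 0 with g_{uu} < 0, so the point is a local maximum.
g(-10/7, -5/7) = -38/7.

-38/7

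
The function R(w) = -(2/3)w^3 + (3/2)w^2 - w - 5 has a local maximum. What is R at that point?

R'(w) = -2w^2 + 3w - 1. Setting R'(w) = 0 gives w ∈ {1/2, 1}.
R''(w) = -4w + 3. R''(1/2) = 1 > 0 ⇒ local minimum; R''(1) = -1 < 0 ⇒ local maximum.
So the local maximum value is R(1) = -31/6.

-31/6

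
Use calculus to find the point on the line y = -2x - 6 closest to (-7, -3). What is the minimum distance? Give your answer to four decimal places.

Minimize D(x)^2 = (x + 7)^2 + (-2x - 3)^2.
d/dx[D^2] = 2(x + 7) + 2·(-2)·(-2x - 3) = 0 ⇒ x = -13/5.
Then y = -4/5 and the distance is √(121/5) ≈ 4.9193.

4.9193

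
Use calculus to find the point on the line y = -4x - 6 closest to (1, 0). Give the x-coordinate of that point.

-23/17

Minimize D(x)^2 = (x - 1)^2 + (-4x - 6)^2.
d/dx[D^2] = 2(x - 1) + 2·(-4)·(-4x - 6) = 0 ⇒ x = -23/17.
Then y = -10/17 and the distance is √(100/17) ≈ 2.4254.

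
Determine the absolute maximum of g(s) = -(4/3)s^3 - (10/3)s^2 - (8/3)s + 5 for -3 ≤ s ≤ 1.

g'(s) = -4s^2 - (20/3)s - 8/3, which vanishes at s = -1 and s = -2/3.
Candidates: g(-3) = 19; g(-1) = 17/3; g(-2/3) = 461/81; g(1) = -7/3.
So the maximum is g(-3) = 19.

19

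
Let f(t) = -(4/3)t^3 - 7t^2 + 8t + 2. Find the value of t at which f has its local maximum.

1/2

Critical points: f'(t) = -4t^2 - 14t + 8 vanishes at t = -4, 1/2.
Since f''(t) = -8t - 14, we get f''(-4) = 18 > 0 ⇒ local minimum; f''(1/2) = -18 < 0 ⇒ local maximum.
Thus f has its local maximum at t = 1/2, with value 49/12.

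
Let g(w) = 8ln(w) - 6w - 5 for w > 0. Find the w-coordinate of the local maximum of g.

4/3

g'(w) = 8/w − 6 = 0 gives w = 4/3.
g''(w) = -8/w², which is negative for w > 0, so this is a local maximum.
g(4/3) = 8·ln(4/3) - 8 - 5 ≈ -10.6985.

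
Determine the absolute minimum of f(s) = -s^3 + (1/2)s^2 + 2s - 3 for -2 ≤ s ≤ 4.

Differentiating, f'(s) = -3s^2 + s + 2; which vanishes at s = -2/3 and s = 1.
Compare values at every candidate in [-2, 4]: f(-2) = 3, f(-2/3) = -103/27, f(1) = -3/2, f(4) = -51.
The minimum over the interval is -51, attained at s = 4.

-51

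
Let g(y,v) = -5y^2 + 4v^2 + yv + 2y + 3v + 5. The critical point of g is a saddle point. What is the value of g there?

370/81

∂g/∂y = -10y + v + 2 = 0 and ∂g/∂v = y + 8v + 3 = 0, so (y, v) = (13/81, -32/81).
The Hessian has g_{yy} = -10, g_{vv} = 8, g_{yv} = 1, giving D = -81 < 0, so the point is a saddle point.
g(13/81, -32/81) = 370/81.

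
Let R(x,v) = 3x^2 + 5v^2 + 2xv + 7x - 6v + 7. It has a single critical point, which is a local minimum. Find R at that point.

-45/56

∂R/∂x = 6x + 2v + 7 = 0 and ∂R/∂v = 2x + 10v - 6 = 0, so (x, v) = (-41/28, 25/28).
The Hessian has R_{xx} = 6, R_{vv} = 10, R_{xv} = 2, giving D = 56 > 0 with R_{xx} > 0, so the point is a local minimum.
R(-41/28, 25/28) = -45/56.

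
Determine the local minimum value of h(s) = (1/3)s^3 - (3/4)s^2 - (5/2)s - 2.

-371/48

h'(s) = s^2 - (3/2)s - 5/2 = 0 at s = -1, 5/2.
h''(s) = 2s - 3/2. h''(-1) = -7/2 < 0 ⇒ local maximum; h''(5/2) = 7/2 > 0 ⇒ local minimum.
The local minimum is h(5/2) = -371/48.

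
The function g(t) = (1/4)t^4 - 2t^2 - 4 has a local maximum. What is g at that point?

-4

g'(t) = t^3 - 4t = 0 at t = -2, 0, 2.
Since g''(t) = 3t^2 - 4, we get g''(-2) = 8 > 0 ⇒ local minimum; g''(0) = -4 < 0 ⇒ local maximum; g''(2) = 8 > 0 ⇒ local minimum.
So the local maximum value is g(0) = -4.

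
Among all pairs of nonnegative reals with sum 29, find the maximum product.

841/4

With x + y = 29, the product is P(x) = x(29 − x).
P'(x) = 29 − 2x = 0 gives x = 29/2; P'' = −2 < 0, so this is the maximum.
P = 29/2·29/2 = 841/4.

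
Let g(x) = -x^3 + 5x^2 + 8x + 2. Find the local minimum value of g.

g'(x) = -3x^2 + 10x + 8 = 0 at x = -2/3, 4.
g''(x) = -6x + 10. g''(-2/3) = 14 > 0 ⇒ local minimum; g''(4) = -14 < 0 ⇒ local maximum.
Thus g has its local minimum at x = -2/3, with value -22/27.

-22/27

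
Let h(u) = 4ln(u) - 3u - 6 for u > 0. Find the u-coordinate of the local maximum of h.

4/3

h'(u) = 4/u − 3 = 0 gives u = 4/3.
h''(u) = -4/u², which is negative for u > 0, so this is a local maximum.
h(4/3) = 4·ln(4/3) - 4 - 6 ≈ -8.8493.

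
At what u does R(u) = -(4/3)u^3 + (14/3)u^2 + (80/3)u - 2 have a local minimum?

R'(u) = -4u^2 + (28/3)u + 80/3. Setting R'(u) = 0 gives u ∈ {-5/3, 4}.
Since R''(u) = -8u + 28/3, we get R''(-5/3) = 68/3 > 0 ⇒ local minimum; R''(4) = -68/3 < 0 ⇒ local maximum.
So the local minimum value is R(-5/3) = -2212/81.

-5/3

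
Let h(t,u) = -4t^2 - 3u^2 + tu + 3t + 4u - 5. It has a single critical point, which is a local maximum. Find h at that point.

-132/47

∂h/∂t = -8t + u + 3 = 0 and ∂h/∂u = t - 6u + 4 = 0, so (t, u) = (22/47, 35/47).
The Hessian has h_{tt} = -8, h_{uu} = -6, h_{tu} = 1, giving D = 47 > 0 with h_{tt} < 0, so the point is a local maximum.
h(22/47, 35/47) = -132/47.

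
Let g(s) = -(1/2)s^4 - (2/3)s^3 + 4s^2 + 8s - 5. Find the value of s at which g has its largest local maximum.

g'(s) = -2s^3 - 2s^2 + 8s + 8 = 0 at s = -2, -1, 2.
Since g''(s) = -6s^2 - 4s + 8, we get g''(-2) = -8 < 0 ⇒ local maximum; g''(-1) = 6 > 0 ⇒ local minimum; g''(2) = -24 < 0 ⇒ local maximum.
The largest local maximum is g(2) = 41/3.

2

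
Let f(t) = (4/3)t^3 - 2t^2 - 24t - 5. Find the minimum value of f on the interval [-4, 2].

The derivative is 4t^2 - 4t - 24, whose only zero in [-4, 2] is t = -2.
Compare values at every candidate in [-4, 2]: f(-4) = -79/3,  f(-2) = 73/3,  f(2) = -151/3.
So the minimum is f(2) = -151/3.

-151/3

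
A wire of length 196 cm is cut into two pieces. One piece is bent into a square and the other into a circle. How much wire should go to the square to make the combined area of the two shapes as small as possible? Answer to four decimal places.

Let x be the length used for the square. Square side x/4; circle radius (196−x)/(2π).
A(x) = (x/4)² + π·((196−x)/(2π))² = x²/16 + (196−x)²/(4π) for 0 ≤ x ≤ 196. A'(x) = x/8 − (196−x)/(2π) = 0 gives x = 4·196/(π+4) ≈ 109.7794.
A'' = 1/8 + 1/(2π) > 0, so this gives the minimum combined area; x ≈ 109.7794 cm to the square.

109.7794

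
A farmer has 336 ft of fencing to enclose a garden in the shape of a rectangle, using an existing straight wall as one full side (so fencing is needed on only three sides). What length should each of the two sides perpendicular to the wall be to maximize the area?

84

Let the sides perpendicular to the wall have length x and the parallel side y, so 2x + y = 336 and the area is A = xy = x(336 − 2x).
A'(x) = 336 − 4x = 0 gives x = 84, and A''(x) = −4 < 0 confirms a maximum.
Then y = 336 − 2·84 = 168 and A = 14112.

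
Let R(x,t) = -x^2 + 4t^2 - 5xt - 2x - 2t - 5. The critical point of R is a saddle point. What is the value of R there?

∂R/∂x = -2x - 5t - 2 = 0 and ∂R/∂t = -5x + 8t - 2 = 0, so (x, t) = (-26/41, -6/41).
The Hessian has R_{xx} = -2, R_{tt} = 8, R_{xt} = -5, giving D = -41 < 0, so the point is a saddle point.
R(-26/41, -6/41) = -173/41.

-173/41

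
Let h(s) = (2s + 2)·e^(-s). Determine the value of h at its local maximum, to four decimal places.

h'(s) = 2·e^(-s) + (2s + 2)·(-1)·e^(-s) = (-2s)·e^(-s). Since e^(-s) > 0, the only critical point is s = 0.
h''(0) has the same sign as -2 < 0, so this is a local maximum.
h(0) = (2)·e^(0) ≈ 2.0000.

2.0000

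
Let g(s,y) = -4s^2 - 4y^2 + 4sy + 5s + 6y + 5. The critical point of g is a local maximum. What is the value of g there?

∂g/∂s = -8s + 4y + 5 = 0 and ∂g/∂y = 4s - 8y + 6 = 0, so (s, y) = (4/3, 17/12).
The Hessian has g_{ss} = -8, g_{yy} = -8, g_{sy} = 4, giving D = 48 > 0 with g_{ss} < 0, so the point is a local maximum.
g(4/3, 17/12) = 151/12.

151/12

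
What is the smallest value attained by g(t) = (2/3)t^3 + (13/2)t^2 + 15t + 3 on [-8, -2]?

-127/3

g'(t) = 2t^2 + 13t + 15, whose only zero in [-8, -2] is t = -5.
Evaluating at the critical points and endpoints: g(-8) = -127/3; g(-5) = 43/6; g(-2) = -19/3.
Hence the absolute minimum is -127/3 at t = -8.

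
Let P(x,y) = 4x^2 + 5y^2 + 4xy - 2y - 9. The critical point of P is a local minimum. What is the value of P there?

-37/4

∂P/∂x = 8x + 4y = 0 and ∂P/∂y = 4x + 10y - 2 = 0, so (x, y) = (-1/8, 1/4).
The Hessian has P_{xx} = 8, P_{yy} = 10, P_{xy} = 4, giving D = 64 > 0 with P_{xx} > 0, so the point is a local minimum.
P(-1/8, 1/4) = -37/4.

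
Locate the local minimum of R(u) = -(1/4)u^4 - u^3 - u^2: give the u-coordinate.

R'(u) = -u^3 - 3u^2 - 2u = 0 at u = -2, -1, 0.
Since R''(u) = -3u^2 - 6u - 2, we get R''(-2) = -2 < 0 ⇒ local maximum; R''(-1) = 1 > 0 ⇒ local minimum; R''(0) = -2 < 0 ⇒ local maximum.
So the local minimum value is R(-1) = -1/4.

-1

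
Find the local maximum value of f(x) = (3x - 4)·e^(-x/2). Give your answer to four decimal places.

By the product rule, f'(x) = (-(3/2)x + 5)·e^(-x/2). Since e^(-x/2) > 0, the only critical point is x = 10/3.
f''(10/3) has the same sign as -3/2 < 0, so this is a local maximum.
f(10/3) = (6)·e^(-5/3) ≈ 1.1333.

1.1333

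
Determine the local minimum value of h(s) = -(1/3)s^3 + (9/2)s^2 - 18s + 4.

-37/2

Critical points: h'(s) = -s^2 + 9s - 18 vanishes at s = 3, 6.
Second-derivative test with h''(s) = -2s + 9: h''(3) = 3 > 0 ⇒ local minimum; h''(6) = -3 < 0 ⇒ local maximum.
Thus h has its local minimum at s = 3, with value -37/2.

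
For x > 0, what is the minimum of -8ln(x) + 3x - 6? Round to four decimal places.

-5.8466

P'(x) = -8/x + 3 = 0 gives x = 8/3.
P''(x) = 8/x², which is positive for x > 0, so this is a local minimum.
P(8/3) = -8·ln(8/3) + 8 - 6 ≈ -5.8466.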